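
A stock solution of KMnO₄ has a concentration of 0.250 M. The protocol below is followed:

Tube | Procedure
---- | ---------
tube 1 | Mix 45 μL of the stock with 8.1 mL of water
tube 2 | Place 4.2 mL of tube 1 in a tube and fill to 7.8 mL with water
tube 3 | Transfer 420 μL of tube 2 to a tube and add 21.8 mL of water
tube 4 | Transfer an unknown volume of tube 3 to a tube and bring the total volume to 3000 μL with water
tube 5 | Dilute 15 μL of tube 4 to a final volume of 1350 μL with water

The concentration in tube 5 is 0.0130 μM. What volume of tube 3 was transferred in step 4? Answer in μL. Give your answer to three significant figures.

Step 1: 45 μL + 8.1 mL = 8145 μL total → factor 8145/45 = 181
Step 2: 4.2 mL brought to 7.8 mL → factor 7.8/4.2 = 1.8571
Step 3: 420 μL + 21.8 mL = 22220 μL total → factor 22220/420 = 52.905
Step 4: v brought to 3000 μL → factor = 3000 μL/v
Step 5: 15 μL brought to 1350 μL → factor 1350/15 = 90
Product of known-step factors = 1.6005 × 10^6
Overall factor = 0.250 M / (0.0130 μM) = 1.9231 × 10^7
Step-4 factor = 1.9231 × 10^7 / 1.6005 × 10^6 = 12.015
v = 3000 μL / 12.015 = 250 μL

250 μL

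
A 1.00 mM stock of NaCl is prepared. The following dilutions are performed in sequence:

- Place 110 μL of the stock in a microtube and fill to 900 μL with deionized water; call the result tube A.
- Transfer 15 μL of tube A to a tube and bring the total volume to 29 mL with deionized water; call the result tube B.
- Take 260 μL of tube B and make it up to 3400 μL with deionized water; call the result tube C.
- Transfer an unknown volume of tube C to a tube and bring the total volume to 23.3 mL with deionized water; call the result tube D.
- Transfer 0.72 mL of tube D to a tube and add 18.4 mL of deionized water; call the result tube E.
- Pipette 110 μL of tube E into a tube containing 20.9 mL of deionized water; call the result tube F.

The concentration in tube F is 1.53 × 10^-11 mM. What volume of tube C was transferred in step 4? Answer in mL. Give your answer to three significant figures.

0.374 mL

Step 1: 110 μL brought to 900 μL → factor 900/110 = 8.1818
Step 2: 15 μL brought to 29 mL → factor 29000/15 = 1933.3
Step 3: 260 μL brought to 3400 μL → factor 3400/260 = 13.077
Step 4: v brought to 23.3 mL → factor = 23.3 mL/v
Step 5: 0.72 mL + 18.4 mL = 19.12 mL total → factor 19.12/0.72 = 26.556
Step 6: 110 μL + 20.9 mL = 21010 μL total → factor 21010/110 = 191
Product of known-step factors = 1.0492 × 10^9
Overall factor = 1.00 mM / (1.53 × 10^-11 mM) = 6.5359 × 10^10
Step-4 factor = 6.5359 × 10^10 / 1.0492 × 10^9 = 62.296
v = 23.3 mL / 62.296 = 0.374 mL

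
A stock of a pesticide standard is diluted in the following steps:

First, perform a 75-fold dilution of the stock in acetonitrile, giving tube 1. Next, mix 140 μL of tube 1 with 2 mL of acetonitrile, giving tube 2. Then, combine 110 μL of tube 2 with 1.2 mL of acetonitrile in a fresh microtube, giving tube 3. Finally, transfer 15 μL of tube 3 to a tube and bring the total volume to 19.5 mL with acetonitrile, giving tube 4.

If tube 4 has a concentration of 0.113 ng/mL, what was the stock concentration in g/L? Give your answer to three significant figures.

2.01 g/L

Step 1: 75-fold → factor 75
Step 2: 140 μL + 2 mL = 2140 μL total → factor 2140/140 = 15.286
Step 3: 110 μL + 1.2 mL = 1310 μL total → factor 1310/110 = 11.909
Step 4: 15 μL brought to 19.5 mL → factor 19500/15 = 1300
Overall dilution factor = 75 × 15.286 × 11.909 × 1300 = 1.7749 × 10^7
Stock = 0.113 ng/mL × 1.7749 × 10^7 = 2.006 × 10^6 ng/mL = 2.01 g/L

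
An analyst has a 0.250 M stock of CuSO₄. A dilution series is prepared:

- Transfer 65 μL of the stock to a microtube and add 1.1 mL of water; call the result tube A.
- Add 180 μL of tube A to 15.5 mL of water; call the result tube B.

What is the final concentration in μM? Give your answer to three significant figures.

Step 1: 65 μL + 1.1 mL = 1165 μL total → factor 1165/65 = 17.923
Step 2: 180 μL + 15.5 mL = 15680 μL total → factor 15680/180 = 87.111
Overall dilution factor = 17.923 × 87.111 = 1561.3
Final = 0.250 M / 1561.3 = 0.0001601 M = 160 μM

160 μM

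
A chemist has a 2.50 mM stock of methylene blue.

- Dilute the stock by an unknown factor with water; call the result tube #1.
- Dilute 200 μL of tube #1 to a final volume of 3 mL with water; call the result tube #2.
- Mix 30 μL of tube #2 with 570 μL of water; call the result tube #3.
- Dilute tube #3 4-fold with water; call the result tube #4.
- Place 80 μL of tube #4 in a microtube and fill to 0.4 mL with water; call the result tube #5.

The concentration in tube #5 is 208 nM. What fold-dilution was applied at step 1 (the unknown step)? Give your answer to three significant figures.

2.00-fold

Step 1: unknown factor x
Step 2: 200 μL brought to 3 mL → factor 3000/200 = 15
Step 3: 30 μL + 570 μL = 600 μL total → factor 600/30 = 20
Step 4: 4-fold → factor 4
Step 5: 80 μL brought to 0.4 mL → factor 400/80 = 5
Product of known-step factors = 6000
Overall factor = 2.50 mM / (208 nM) = 12019
x = 12019 / 6000 = 2.00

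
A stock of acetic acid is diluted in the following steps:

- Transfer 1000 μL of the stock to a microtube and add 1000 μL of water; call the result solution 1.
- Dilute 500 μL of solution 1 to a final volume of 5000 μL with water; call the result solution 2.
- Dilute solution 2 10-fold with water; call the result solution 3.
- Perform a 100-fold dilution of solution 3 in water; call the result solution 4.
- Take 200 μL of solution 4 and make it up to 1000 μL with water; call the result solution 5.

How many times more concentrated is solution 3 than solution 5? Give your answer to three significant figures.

500

Step 1: 1000 μL + 1000 μL = 2000 μL total → factor 2000/1000 = 2
Step 2: 500 μL brought to 5000 μL → factor 5000/500 = 10
Step 3: 10-fold → factor 10
Step 4: 100-fold → factor 100
Step 5: 200 μL brought to 1000 μL → factor 1000/200 = 5
Dilution factor to solution 3 = 200; to solution 5 = 1 × 10^5
[solution 3]/[solution 5] = (factor to solution 5)/(factor to solution 3) = 1 × 10^5/200 = 500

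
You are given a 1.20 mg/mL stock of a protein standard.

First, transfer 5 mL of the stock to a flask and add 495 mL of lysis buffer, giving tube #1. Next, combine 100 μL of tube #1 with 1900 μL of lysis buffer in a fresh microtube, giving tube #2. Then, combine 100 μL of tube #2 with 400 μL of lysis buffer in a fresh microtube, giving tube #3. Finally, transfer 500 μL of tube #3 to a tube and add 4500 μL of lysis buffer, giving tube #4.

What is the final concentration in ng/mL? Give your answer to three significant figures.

12.0 ng/mL

Step 1: 5 mL + 495 mL = 500 mL total → factor 500/5 = 100
Step 2: 100 μL + 1900 μL = 2000 μL total → factor 2000/100 = 20
Step 3: 100 μL + 400 μL = 500 μL total → factor 500/100 = 5
Step 4: 500 μL + 4500 μL = 5000 μL total → factor 5000/500 = 10
Overall dilution factor = 100 × 20 × 5 × 10 = 1 × 10^5
Final = 1.20 mg/mL / 1 × 10^5 = 1.200 × 10^-5 mg/mL = 12.0 ng/mL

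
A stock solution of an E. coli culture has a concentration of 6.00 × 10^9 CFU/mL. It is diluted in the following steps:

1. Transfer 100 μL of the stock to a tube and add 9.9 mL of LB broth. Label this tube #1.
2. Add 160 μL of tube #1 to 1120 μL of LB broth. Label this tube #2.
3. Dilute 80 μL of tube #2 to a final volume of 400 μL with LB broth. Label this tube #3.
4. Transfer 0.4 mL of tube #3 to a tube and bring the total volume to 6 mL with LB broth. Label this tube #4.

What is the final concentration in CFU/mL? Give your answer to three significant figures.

Step 1: 100 μL + 9.9 mL = 10000 μL total → factor 10000/100 = 100
Step 2: 160 μL + 1120 μL = 1280 μL total → factor 1280/160 = 8
Step 3: 80 μL brought to 400 μL → factor 400/80 = 5
Step 4: 0.4 mL brought to 6 mL → factor 6/0.4 = 15
Overall dilution factor = 100 × 8 × 5 × 15 = 60000
Final = 6.00 × 10^9 CFU/mL / 60000 = 1.00 × 10^5 CFU/mL

1.00 × 10^5 CFU/mL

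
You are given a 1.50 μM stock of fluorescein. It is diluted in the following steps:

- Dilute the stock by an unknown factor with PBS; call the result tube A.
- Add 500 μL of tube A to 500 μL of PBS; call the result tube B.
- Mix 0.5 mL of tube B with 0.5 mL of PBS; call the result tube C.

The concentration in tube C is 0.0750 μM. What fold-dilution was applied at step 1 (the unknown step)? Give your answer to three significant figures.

5.00-fold

Step 1: unknown factor x
Step 2: 500 μL + 500 μL = 1000 μL total → factor 1000/500 = 2
Step 3: 0.5 mL + 0.5 mL = 1 mL total → factor 1/0.5 = 2
Product of known-step factors = 4
Overall factor = 1.50 μM / (0.0750 μM) = 20
x = 20 / 4 = 5.00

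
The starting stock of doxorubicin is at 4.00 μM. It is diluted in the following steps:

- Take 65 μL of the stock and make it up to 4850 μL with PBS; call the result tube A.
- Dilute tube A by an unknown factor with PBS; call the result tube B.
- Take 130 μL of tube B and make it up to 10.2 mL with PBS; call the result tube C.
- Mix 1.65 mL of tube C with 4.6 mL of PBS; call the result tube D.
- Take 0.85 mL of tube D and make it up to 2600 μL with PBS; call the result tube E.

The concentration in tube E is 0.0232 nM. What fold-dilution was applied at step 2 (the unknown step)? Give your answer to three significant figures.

2.54-fold

Step 1: 65 μL brought to 4850 μL → factor 4850/65 = 74.615
Step 2: unknown factor x
Step 3: 130 μL brought to 10.2 mL → factor 10200/130 = 78.462
Step 4: 1.65 mL + 4.6 mL = 6.25 mL total → factor 6.25/1.65 = 3.7879
Step 5: 0.85 mL brought to 2600 μL → factor 2.6/0.85 = 3.0588
Product of known-step factors = 67832
Overall factor = 4.00 μM / (0.0232 nM) = 1.7241 × 10^5
x = 1.7241 × 10^5 / 67832 = 2.54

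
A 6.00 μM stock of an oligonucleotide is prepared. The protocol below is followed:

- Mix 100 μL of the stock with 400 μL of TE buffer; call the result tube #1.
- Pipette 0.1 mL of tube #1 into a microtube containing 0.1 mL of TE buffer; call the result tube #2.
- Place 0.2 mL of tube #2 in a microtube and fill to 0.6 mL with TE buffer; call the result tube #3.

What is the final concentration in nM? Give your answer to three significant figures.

Step 1: 100 μL + 400 μL = 500 μL total → factor 500/100 = 5
Step 2: 0.1 mL + 0.1 mL = 0.2 mL total → factor 0.2/0.1 = 2
Step 3: 0.2 mL brought to 0.6 mL → factor 0.6/0.2 = 3
Overall dilution factor = 5 × 2 × 3 = 30
Final = 6.00 μM / 30 = 0.2000 μM = 200 nM

200 nM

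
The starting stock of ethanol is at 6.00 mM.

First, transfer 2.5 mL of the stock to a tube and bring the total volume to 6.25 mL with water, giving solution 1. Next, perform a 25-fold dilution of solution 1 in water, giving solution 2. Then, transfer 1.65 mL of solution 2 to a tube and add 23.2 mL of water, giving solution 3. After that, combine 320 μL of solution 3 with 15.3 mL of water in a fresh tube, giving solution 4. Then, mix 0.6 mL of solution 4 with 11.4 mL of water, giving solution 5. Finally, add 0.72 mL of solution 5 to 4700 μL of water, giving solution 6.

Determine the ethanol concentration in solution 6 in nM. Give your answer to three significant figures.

0.867 nM

Step 1: 2.5 mL brought to 6.25 mL → factor 6.25/2.5 = 2.5
Step 2: 25-fold → factor 25
Step 3: 1.65 mL + 23.2 mL = 24.85 mL total → factor 24.85/1.65 = 15.061
Step 4: 320 μL + 15.3 mL = 15620 μL total → factor 15620/320 = 48.812
Step 5: 0.6 mL + 11.4 mL = 12 mL total → factor 12/0.6 = 20
Step 6: 0.72 mL + 4700 μL = 5.42 mL total → factor 5.42/0.72 = 7.5278
Overall dilution factor = 2.5 × 25 × 15.061 × 48.812 × 20 × 7.5278 = 6.9175 × 10^6
Final = 6.00 mM / 6.9175 × 10^6 = 8.674 × 10^-7 mM = 0.867 nM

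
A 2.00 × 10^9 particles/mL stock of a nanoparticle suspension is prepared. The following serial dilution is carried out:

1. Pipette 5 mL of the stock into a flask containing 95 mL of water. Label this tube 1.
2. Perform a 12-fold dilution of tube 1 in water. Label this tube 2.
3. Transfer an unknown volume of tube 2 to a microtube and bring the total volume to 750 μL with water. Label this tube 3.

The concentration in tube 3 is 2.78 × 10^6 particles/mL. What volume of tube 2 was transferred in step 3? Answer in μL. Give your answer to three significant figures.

250 μL

Step 1: 5 mL + 95 mL = 100 mL total → factor 100/5 = 20
Step 2: 12-fold → factor 12
Step 3: v brought to 750 μL → factor = 750 μL/v
Product of known-step factors = 240
Overall factor = 2.00 × 10^9 particles/mL / (2.78 × 10^6 particles/mL) = 719.42
Step-3 factor = 719.42 / 240 = 2.9976
v = 750 μL / 2.9976 = 250 μL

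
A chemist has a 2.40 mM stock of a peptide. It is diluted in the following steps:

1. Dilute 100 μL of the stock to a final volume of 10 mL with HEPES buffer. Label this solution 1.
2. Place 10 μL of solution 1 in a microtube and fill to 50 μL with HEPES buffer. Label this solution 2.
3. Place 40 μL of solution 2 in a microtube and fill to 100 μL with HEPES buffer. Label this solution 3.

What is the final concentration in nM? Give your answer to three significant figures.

1.92 × 10^3 nM

Step 1: 100 μL brought to 10 mL → factor 10000/100 = 100
Step 2: 10 μL brought to 50 μL → factor 50/10 = 5
Step 3: 40 μL brought to 100 μL → factor 100/40 = 2.5
Overall dilution factor = 100 × 5 × 2.5 = 1250
Final = 2.40 mM / 1250 = 0.001920 mM = 1.92 × 10^3 nM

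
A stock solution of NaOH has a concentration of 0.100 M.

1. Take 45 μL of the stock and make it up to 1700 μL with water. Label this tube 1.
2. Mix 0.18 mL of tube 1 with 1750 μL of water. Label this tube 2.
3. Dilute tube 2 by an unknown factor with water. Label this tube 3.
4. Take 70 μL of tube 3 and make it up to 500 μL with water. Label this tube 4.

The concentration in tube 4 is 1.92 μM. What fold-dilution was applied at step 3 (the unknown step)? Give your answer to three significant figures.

Step 1: 45 μL brought to 1700 μL → factor 1700/45 = 37.778
Step 2: 0.18 mL + 1750 μL = 1.93 mL total → factor 1.93/0.18 = 10.722
Step 3: unknown factor x
Step 4: 70 μL brought to 500 μL → factor 500/70 = 7.1429
Product of known-step factors = 2893.3
Overall factor = 0.100 M / (1.92 μM) = 52083
x = 52083 / 2893.3 = 18.0

18.0-fold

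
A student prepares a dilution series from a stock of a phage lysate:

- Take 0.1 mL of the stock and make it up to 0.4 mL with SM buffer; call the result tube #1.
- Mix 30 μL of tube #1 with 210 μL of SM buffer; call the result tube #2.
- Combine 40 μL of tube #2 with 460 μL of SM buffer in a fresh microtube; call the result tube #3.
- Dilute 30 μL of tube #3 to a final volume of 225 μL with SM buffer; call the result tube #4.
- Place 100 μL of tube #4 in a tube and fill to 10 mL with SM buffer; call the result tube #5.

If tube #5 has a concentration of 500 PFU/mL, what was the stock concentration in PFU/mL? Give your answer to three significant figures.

1.50 × 10^8 PFU/mL

Step 1: 0.1 mL brought to 0.4 mL → factor 0.4/0.1 = 4
Step 2: 30 μL + 210 μL = 240 μL total → factor 240/30 = 8
Step 3: 40 μL + 460 μL = 500 μL total → factor 500/40 = 12.5
Step 4: 30 μL brought to 225 μL → factor 225/30 = 7.5
Step 5: 100 μL brought to 10 mL → factor 10000/100 = 100
Overall dilution factor = 4 × 8 × 12.5 × 7.5 × 100 = 3 × 10^5
Stock = 500 PFU/mL × 3 × 10^5 = 1.50 × 10^8 PFU/mL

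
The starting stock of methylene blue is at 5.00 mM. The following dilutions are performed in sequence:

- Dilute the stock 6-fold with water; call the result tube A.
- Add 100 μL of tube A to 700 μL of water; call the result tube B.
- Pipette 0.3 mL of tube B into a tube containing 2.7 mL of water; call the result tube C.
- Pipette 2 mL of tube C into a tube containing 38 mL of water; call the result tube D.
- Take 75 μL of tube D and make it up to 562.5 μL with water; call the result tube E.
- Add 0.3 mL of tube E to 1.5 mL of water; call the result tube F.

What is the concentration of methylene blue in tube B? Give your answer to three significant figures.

0.104 mM

Step 1: 6-fold → factor 6
Step 2: 100 μL + 700 μL = 800 μL total → factor 800/100 = 8
Dilution factor through tube B = 6 × 8 = 48
[tube B] = 5.00 mM / 48 = 0.104 mM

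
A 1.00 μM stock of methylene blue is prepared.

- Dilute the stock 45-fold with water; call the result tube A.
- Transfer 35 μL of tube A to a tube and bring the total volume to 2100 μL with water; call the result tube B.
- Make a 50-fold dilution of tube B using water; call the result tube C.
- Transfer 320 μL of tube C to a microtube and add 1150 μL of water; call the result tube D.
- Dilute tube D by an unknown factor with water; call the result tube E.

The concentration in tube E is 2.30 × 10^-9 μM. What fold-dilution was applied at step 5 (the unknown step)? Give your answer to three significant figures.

Step 1: 45-fold → factor 45
Step 2: 35 μL brought to 2100 μL → factor 2100/35 = 60
Step 3: 50-fold → factor 50
Step 4: 320 μL + 1150 μL = 1470 μL total → factor 1470/320 = 4.5938
Step 5: unknown factor x
Product of known-step factors = 6.2016 × 10^5
Overall factor = 1.00 μM / (2.30 × 10^-9 μM) = 4.3478 × 10^8
x = 4.3478 × 10^8 / 6.2016 × 10^5 = 701

701-fold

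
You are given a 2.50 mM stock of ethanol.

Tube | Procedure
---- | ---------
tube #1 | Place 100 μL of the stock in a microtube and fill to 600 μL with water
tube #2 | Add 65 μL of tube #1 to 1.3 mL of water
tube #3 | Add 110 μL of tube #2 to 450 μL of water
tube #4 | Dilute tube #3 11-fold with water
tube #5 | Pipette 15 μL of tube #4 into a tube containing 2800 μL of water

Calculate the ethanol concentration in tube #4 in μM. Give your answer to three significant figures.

Step 1: 100 μL brought to 600 μL → factor 600/100 = 6
Step 2: 65 μL + 1.3 mL = 1365 μL total → factor 1365/65 = 21
Step 3: 110 μL + 450 μL = 560 μL total → factor 560/110 = 5.0909
Step 4: 11-fold → factor 11
Dilution factor through tube #4 = 6 × 21 × 5.0909 × 11 = 7056
[tube #4] = 2.50 mM / 7056 = 0.0003543 mM = 0.354 μM

0.354 μM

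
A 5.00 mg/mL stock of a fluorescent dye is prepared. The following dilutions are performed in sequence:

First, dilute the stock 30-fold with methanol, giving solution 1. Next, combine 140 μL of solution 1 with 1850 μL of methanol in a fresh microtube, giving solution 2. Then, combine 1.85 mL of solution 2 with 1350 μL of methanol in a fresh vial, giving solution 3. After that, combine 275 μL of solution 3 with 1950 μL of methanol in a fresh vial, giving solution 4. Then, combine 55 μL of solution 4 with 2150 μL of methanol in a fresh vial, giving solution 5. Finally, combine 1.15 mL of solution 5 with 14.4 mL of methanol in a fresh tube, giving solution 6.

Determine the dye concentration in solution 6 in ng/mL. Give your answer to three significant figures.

1.55 ng/mL

Step 1: 30-fold → factor 30
Step 2: 140 μL + 1850 μL = 1990 μL total → factor 1990/140 = 14.214
Step 3: 1.85 mL + 1350 μL = 3.2 mL total → factor 3.2/1.85 = 1.7297
Step 4: 275 μL + 1950 μL = 2225 μL total → factor 2225/275 = 8.0909
Step 5: 55 μL + 2150 μL = 2205 μL total → factor 2205/55 = 40.091
Step 6: 1.15 mL + 14.4 mL = 15.55 mL total → factor 15.55/1.15 = 13.522
Overall dilution factor = 30 × 14.214 × 1.7297 × 8.0909 × 40.091 × 13.522 = 3.2352 × 10^6
Final = 5.00 mg/mL / 3.2352 × 10^6 = 1.546 × 10^-6 mg/mL = 1.55 ng/mL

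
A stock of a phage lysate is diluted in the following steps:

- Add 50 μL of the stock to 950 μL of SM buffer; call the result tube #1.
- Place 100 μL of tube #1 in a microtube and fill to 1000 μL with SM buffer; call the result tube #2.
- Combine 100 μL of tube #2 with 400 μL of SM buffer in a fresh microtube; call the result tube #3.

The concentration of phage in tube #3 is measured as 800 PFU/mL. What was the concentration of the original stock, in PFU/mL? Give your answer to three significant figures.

8.00 × 10^5 PFU/mL

Step 1: 50 μL + 950 μL = 1000 μL total → factor 1000/50 = 20
Step 2: 100 μL brought to 1000 μL → factor 1000/100 = 10
Step 3: 100 μL + 400 μL = 500 μL total → factor 500/100 = 5
Overall dilution factor = 20 × 10 × 5 = 1000
Stock = 800 PFU/mL × 1000 = 8.00 × 10^5 PFU/mL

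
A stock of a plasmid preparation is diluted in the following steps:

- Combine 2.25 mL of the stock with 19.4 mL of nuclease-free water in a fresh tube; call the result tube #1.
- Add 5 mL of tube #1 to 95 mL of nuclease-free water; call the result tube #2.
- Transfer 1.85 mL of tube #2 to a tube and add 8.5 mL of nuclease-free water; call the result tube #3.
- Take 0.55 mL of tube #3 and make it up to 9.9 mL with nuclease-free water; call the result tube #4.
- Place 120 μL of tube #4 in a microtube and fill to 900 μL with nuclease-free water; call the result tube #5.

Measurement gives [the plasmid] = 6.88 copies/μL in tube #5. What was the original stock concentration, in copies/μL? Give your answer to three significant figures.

1.00 × 10^6 copies/μL

Step 1: 2.25 mL + 19.4 mL = 21.65 mL total → factor 21.65/2.25 = 9.6222
Step 2: 5 mL + 95 mL = 100 mL total → factor 100/5 = 20
Step 3: 1.85 mL + 8.5 mL = 10.35 mL total → factor 10.35/1.85 = 5.5946
Step 4: 0.55 mL brought to 9.9 mL → factor 9.9/0.55 = 18
Step 5: 120 μL brought to 900 μL → factor 900/120 = 7.5
Overall dilution factor = 9.6222 × 20 × 5.5946 × 18 × 7.5 = 1.4535 × 10^5
Stock = 6.88 copies/μL × 1.4535 × 10^5 = 1.00 × 10^6 copies/μL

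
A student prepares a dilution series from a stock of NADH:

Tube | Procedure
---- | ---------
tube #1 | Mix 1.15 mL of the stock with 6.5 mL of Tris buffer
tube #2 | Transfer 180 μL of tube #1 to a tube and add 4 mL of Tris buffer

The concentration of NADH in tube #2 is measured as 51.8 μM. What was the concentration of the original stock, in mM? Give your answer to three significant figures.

Step 1: 1.15 mL + 6.5 mL = 7.65 mL total → factor 7.65/1.15 = 6.6522
Step 2: 180 μL + 4 mL = 4180 μL total → factor 4180/180 = 23.222
Overall dilution factor = 6.6522 × 23.222 = 154.48
Stock = 51.8 μM × 154.48 = 8002 μM = 8.00 mM

8.00 mM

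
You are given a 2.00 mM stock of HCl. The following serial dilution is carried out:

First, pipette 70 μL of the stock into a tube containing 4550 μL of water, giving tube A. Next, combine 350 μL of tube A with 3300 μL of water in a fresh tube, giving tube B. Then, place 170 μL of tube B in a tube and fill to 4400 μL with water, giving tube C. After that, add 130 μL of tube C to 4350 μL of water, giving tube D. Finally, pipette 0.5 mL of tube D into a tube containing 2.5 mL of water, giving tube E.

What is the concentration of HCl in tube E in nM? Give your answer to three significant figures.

0.543 nM

Step 1: 70 μL + 4550 μL = 4620 μL total → factor 4620/70 = 66
Step 2: 350 μL + 3300 μL = 3650 μL total → factor 3650/350 = 10.429
Step 3: 170 μL brought to 4400 μL → factor 4400/170 = 25.882
Step 4: 130 μL + 4350 μL = 4480 μL total → factor 4480/130 = 34.462
Step 5: 0.5 mL + 2.5 mL = 3 mL total → factor 3/0.5 = 6
Overall dilution factor = 66 × 10.429 × 25.882 × 34.462 × 6 = 3.6835 × 10^6
Final = 2.00 mM / 3.6835 × 10^6 = 5.430 × 10^-7 mM = 0.543 nM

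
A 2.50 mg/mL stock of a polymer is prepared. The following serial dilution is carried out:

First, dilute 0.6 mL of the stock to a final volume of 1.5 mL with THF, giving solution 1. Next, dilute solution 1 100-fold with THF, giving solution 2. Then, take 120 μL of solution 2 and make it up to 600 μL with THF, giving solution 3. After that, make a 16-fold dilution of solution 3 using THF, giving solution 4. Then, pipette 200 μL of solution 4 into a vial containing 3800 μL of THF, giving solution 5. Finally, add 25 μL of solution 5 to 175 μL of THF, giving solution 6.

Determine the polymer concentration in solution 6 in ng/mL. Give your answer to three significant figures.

Step 1: 0.6 mL brought to 1.5 mL → factor 1.5/0.6 = 2.5
Step 2: 100-fold → factor 100
Step 3: 120 μL brought to 600 μL → factor 600/120 = 5
Step 4: 16-fold → factor 16
Step 5: 200 μL + 3800 μL = 4000 μL total → factor 4000/200 = 20
Step 6: 25 μL + 175 μL = 200 μL total → factor 200/25 = 8
Overall dilution factor = 2.5 × 100 × 5 × 16 × 20 × 8 = 3.2 × 10^6
Final = 2.50 mg/mL / 3.2 × 10^6 = 7.813 × 10^-7 mg/mL = 0.781 ng/mL

0.781 ng/mL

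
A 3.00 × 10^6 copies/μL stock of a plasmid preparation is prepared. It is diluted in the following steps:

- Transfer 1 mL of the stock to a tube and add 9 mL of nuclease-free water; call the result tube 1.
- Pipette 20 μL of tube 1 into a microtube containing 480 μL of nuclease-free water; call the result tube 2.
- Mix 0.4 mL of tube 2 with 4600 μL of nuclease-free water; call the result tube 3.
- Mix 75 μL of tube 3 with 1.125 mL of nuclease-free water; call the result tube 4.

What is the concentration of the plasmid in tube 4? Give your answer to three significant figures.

60.0 copies/μL

Step 1: 1 mL + 9 mL = 10 mL total → factor 10/1 = 10
Step 2: 20 μL + 480 μL = 500 μL total → factor 500/20 = 25
Step 3: 0.4 mL + 4600 μL = 5 mL total → factor 5/0.4 = 12.5
Step 4: 75 μL + 1.125 mL = 1200 μL total → factor 1200/75 = 16
Overall dilution factor = 10 × 25 × 12.5 × 16 = 50000
Final = 3.00 × 10^6 copies/μL / 50000 = 60.0 copies/μL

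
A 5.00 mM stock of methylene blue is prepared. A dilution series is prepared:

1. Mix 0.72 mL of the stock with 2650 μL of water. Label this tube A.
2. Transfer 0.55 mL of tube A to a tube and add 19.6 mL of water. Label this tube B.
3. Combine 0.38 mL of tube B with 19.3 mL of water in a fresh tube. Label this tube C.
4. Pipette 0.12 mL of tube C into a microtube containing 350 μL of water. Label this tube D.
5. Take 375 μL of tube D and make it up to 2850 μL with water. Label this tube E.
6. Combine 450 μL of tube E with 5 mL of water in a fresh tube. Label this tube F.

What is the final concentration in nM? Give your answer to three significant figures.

Step 1: 0.72 mL + 2650 μL = 3.37 mL total → factor 3.37/0.72 = 4.6806
Step 2: 0.55 mL + 19.6 mL = 20.15 mL total → factor 20.15/0.55 = 36.636
Step 3: 0.38 mL + 19.3 mL = 19.68 mL total → factor 19.68/0.38 = 51.789
Step 4: 0.12 mL + 350 μL = 0.47 mL total → factor 0.47/0.12 = 3.9167
Step 5: 375 μL brought to 2850 μL → factor 2850/375 = 7.6
Step 6: 450 μL + 5 mL = 5450 μL total → factor 5450/450 = 12.111
Overall dilution factor = 4.6806 × 36.636 × 51.789 × 3.9167 × 7.6 × 12.111 = 3.2016 × 10^6
Final = 5.00 mM / 3.2016 × 10^6 = 1.562 × 10^-6 mM = 1.56 nM

1.56 nM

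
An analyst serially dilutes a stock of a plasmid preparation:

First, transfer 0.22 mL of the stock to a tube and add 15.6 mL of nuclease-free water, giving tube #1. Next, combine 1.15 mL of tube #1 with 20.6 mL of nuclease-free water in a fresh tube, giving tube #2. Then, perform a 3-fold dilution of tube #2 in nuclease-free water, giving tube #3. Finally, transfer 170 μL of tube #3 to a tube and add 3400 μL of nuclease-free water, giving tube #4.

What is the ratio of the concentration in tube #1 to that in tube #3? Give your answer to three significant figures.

Step 1: 0.22 mL + 15.6 mL = 15.82 mL total → factor 15.82/0.22 = 71.909
Step 2: 1.15 mL + 20.6 mL = 21.75 mL total → factor 21.75/1.15 = 18.913
Step 3: 3-fold → factor 3
Dilution factor to tube #1 = 71.909; to tube #3 = 4080.1
[tube #1]/[tube #3] = (factor to tube #3)/(factor to tube #1) = 4080.1/71.909 = 56.7

56.7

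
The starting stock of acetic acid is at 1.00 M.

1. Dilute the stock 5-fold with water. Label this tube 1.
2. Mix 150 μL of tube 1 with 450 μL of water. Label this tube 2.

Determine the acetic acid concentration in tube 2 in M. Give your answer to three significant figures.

0.0500 M

Step 1: 5-fold → factor 5
Step 2: 150 μL + 450 μL = 600 μL total → factor 600/150 = 4
Overall dilution factor = 5 × 4 = 20
Final = 1.00 M / 20 = 0.0500 M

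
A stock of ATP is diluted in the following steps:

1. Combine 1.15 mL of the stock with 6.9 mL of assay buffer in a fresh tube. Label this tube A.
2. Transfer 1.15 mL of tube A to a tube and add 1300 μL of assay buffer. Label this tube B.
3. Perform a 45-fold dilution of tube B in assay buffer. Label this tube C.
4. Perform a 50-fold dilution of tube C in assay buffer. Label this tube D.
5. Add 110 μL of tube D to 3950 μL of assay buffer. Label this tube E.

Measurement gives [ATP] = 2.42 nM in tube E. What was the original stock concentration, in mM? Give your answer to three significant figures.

3.00 mM

Step 1: 1.15 mL + 6.9 mL = 8.05 mL total → factor 8.05/1.15 = 7
Step 2: 1.15 mL + 1300 μL = 2.45 mL total → factor 2.45/1.15 = 2.1304
Step 3: 45-fold → factor 45
Step 4: 50-fold → factor 50
Step 5: 110 μL + 3950 μL = 4060 μL total → factor 4060/110 = 36.909
Overall dilution factor = 7 × 2.1304 × 45 × 50 × 36.909 = 1.2385 × 10^6
Stock = 2.42 nM × 1.2385 × 10^6 = 2.997 × 10^6 nM = 3.00 mM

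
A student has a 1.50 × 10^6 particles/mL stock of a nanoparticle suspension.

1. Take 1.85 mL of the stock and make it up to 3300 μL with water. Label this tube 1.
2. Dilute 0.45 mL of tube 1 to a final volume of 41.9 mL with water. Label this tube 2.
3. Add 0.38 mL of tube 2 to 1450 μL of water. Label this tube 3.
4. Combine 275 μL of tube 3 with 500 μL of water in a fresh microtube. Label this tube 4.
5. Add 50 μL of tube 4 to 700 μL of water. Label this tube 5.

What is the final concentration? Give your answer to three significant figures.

Step 1: 1.85 mL brought to 3300 μL → factor 3.3/1.85 = 1.7838
Step 2: 0.45 mL brought to 41.9 mL → factor 41.9/0.45 = 93.111
Step 3: 0.38 mL + 1450 μL = 1.83 mL total → factor 1.83/0.38 = 4.8158
Step 4: 275 μL + 500 μL = 775 μL total → factor 775/275 = 2.8182
Step 5: 50 μL + 700 μL = 750 μL total → factor 750/50 = 15
Overall dilution factor = 1.7838 × 93.111 × 4.8158 × 2.8182 × 15 = 33812
Final = 1.50 × 10^6 particles/mL / 33812 = 44.4 particles/mL

44.4 particles/mL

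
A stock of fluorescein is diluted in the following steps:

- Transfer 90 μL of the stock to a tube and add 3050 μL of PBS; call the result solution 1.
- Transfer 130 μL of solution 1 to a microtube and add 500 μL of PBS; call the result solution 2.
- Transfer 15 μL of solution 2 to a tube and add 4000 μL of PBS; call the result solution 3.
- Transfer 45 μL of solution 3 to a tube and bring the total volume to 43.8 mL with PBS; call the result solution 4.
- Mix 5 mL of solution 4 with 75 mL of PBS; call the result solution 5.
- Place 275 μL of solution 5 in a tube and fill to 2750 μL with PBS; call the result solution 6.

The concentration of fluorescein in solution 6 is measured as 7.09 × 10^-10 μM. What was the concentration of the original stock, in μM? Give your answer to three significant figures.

5.00 μM

Step 1: 90 μL + 3050 μL = 3140 μL total → factor 3140/90 = 34.889
Step 2: 130 μL + 500 μL = 630 μL total → factor 630/130 = 4.8462
Step 3: 15 μL + 4000 μL = 4015 μL total → factor 4015/15 = 267.67
Step 4: 45 μL brought to 43.8 mL → factor 43800/45 = 973.33
Step 5: 5 mL + 75 mL = 80 mL total → factor 80/5 = 16
Step 6: 275 μL brought to 2750 μL → factor 2750/275 = 10
Overall dilution factor = 34.889 × 4.8462 × 267.67 × 973.33 × 16 × 10 = 7.0479 × 10^9
Stock = 7.09 × 10^-10 μM × 7.0479 × 10^9 = 5.00 μM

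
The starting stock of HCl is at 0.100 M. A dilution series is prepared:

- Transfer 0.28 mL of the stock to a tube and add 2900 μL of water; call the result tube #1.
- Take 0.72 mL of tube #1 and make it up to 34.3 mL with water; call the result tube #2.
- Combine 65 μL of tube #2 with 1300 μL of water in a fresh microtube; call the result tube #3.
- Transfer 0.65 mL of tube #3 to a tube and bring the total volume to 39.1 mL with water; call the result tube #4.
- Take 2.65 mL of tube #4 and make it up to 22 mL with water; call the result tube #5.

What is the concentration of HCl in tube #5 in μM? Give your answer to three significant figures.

0.0176 μM

Step 1: 0.28 mL + 2900 μL = 3.18 mL total → factor 3.18/0.28 = 11.357
Step 2: 0.72 mL brought to 34.3 mL → factor 34.3/0.72 = 47.639
Step 3: 65 μL + 1300 μL = 1365 μL total → factor 1365/65 = 21
Step 4: 0.65 mL brought to 39.1 mL → factor 39.1/0.65 = 60.154
Step 5: 2.65 mL brought to 22 mL → factor 22/2.65 = 8.3019
Overall dilution factor = 11.357 × 47.639 × 21 × 60.154 × 8.3019 = 5.674 × 10^6
Final = 0.100 M / 5.674 × 10^6 = 1.762 × 10^-8 M = 0.0176 μM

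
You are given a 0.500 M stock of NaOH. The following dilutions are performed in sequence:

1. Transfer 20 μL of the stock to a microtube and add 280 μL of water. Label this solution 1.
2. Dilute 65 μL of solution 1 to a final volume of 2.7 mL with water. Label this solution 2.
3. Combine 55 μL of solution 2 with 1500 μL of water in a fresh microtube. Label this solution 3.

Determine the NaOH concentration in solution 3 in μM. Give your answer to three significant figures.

Step 1: 20 μL + 280 μL = 300 μL total → factor 300/20 = 15
Step 2: 65 μL brought to 2.7 mL → factor 2700/65 = 41.538
Step 3: 55 μL + 1500 μL = 1555 μL total → factor 1555/55 = 28.273
Overall dilution factor = 15 × 41.538 × 28.273 = 17616
Final = 0.500 M / 17616 = 2.838 × 10^-5 M = 28.4 μM

28.4 μM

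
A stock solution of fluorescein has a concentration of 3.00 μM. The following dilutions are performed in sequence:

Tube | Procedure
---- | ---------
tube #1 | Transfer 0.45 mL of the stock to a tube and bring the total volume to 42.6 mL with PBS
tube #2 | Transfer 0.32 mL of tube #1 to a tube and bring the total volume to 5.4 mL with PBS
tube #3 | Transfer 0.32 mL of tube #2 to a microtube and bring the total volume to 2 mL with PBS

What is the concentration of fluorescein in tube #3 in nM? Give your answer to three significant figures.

0.300 nM

Step 1: 0.45 mL brought to 42.6 mL → factor 42.6/0.45 = 94.667
Step 2: 0.32 mL brought to 5.4 mL → factor 5.4/0.32 = 16.875
Step 3: 0.32 mL brought to 2 mL → factor 2/0.32 = 6.25
Overall dilution factor = 94.667 × 16.875 × 6.25 = 9984.4
Final = 3.00 μM / 9984.4 = 0.0003005 μM = 0.300 nM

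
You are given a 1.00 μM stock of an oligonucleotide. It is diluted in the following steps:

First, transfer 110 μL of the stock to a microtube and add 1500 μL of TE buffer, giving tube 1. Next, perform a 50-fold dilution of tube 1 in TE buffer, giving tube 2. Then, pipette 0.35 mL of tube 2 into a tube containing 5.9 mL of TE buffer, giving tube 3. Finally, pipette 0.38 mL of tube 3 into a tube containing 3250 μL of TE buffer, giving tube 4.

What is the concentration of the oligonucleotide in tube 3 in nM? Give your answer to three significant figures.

Step 1: 110 μL + 1500 μL = 1610 μL total → factor 1610/110 = 14.636
Step 2: 50-fold → factor 50
Step 3: 0.35 mL + 5.9 mL = 6.25 mL total → factor 6.25/0.35 = 17.857
Dilution factor through tube 3 = 14.636 × 50 × 17.857 = 13068
[tube 3] = 1.00 μM / 13068 = 7.652 × 10^-5 μM = 0.0765 nM

0.0765 nM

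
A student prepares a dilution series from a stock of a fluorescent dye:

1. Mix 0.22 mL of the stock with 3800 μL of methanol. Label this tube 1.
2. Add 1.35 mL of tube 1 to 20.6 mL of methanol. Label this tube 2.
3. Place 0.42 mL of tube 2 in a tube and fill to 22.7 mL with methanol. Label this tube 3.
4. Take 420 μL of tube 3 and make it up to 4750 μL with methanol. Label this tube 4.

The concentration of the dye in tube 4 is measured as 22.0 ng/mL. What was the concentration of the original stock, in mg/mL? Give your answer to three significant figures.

Step 1: 0.22 mL + 3800 μL = 4.02 mL total → factor 4.02/0.22 = 18.273
Step 2: 1.35 mL + 20.6 mL = 21.95 mL total → factor 21.95/1.35 = 16.259
Step 3: 0.42 mL brought to 22.7 mL → factor 22.7/0.42 = 54.048
Step 4: 420 μL brought to 4750 μL → factor 4750/420 = 11.31
Overall dilution factor = 18.273 × 16.259 × 54.048 × 11.31 = 1.816 × 10^5
Stock = 22.0 ng/mL × 1.816 × 10^5 = 3.995 × 10^6 ng/mL = 4.00 mg/mL

4.00 mg/mL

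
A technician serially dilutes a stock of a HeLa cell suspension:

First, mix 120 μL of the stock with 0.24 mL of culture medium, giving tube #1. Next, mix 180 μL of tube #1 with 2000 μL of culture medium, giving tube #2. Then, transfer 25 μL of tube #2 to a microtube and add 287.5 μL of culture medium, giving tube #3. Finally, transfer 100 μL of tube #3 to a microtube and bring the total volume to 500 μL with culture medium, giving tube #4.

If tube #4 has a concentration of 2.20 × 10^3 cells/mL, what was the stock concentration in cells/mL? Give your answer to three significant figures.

5.00 × 10^6 cells/mL

Step 1: 120 μL + 0.24 mL = 360 μL total → factor 360/120 = 3
Step 2: 180 μL + 2000 μL = 2180 μL total → factor 2180/180 = 12.111
Step 3: 25 μL + 287.5 μL = 312.5 μL total → factor 312.5/25 = 12.5
Step 4: 100 μL brought to 500 μL → factor 500/100 = 5
Overall dilution factor = 3 × 12.111 × 12.5 × 5 = 2270.8
Stock = 2.20 × 10^3 cells/mL × 2270.8 = 5.00 × 10^6 cells/mL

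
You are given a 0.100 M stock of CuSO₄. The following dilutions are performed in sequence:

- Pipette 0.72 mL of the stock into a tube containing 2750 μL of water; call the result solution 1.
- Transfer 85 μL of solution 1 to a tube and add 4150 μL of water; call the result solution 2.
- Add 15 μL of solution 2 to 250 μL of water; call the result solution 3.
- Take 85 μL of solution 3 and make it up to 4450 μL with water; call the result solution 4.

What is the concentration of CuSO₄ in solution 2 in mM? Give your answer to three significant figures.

0.416 mM

Step 1: 0.72 mL + 2750 μL = 3.47 mL total → factor 3.47/0.72 = 4.8194
Step 2: 85 μL + 4150 μL = 4235 μL total → factor 4235/85 = 49.824
Dilution factor through solution 2 = 4.8194 × 49.824 = 240.12
[solution 2] = 0.100 M / 240.12 = 0.0004165 M = 0.416 mM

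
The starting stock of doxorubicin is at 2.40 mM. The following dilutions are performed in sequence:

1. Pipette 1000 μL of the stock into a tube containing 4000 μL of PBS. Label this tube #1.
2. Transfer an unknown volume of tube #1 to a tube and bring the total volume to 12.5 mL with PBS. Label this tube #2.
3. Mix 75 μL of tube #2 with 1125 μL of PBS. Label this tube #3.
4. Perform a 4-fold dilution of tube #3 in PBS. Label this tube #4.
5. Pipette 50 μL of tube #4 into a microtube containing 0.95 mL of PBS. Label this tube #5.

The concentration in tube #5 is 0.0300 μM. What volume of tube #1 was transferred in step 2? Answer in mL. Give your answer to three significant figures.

1.00 mL

Step 1: 1000 μL + 4000 μL = 5000 μL total → factor 5000/1000 = 5
Step 2: v brought to 12.5 mL → factor = 12.5 mL/v
Step 3: 75 μL + 1125 μL = 1200 μL total → factor 1200/75 = 16
Step 4: 4-fold → factor 4
Step 5: 50 μL + 0.95 mL = 1000 μL total → factor 1000/50 = 20
Product of known-step factors = 6400
Overall factor = 2.40 mM / (0.0300 μM) = 80000
Step-2 factor = 80000 / 6400 = 12.5
v = 12.5 mL / 12.5 = 1.00 mL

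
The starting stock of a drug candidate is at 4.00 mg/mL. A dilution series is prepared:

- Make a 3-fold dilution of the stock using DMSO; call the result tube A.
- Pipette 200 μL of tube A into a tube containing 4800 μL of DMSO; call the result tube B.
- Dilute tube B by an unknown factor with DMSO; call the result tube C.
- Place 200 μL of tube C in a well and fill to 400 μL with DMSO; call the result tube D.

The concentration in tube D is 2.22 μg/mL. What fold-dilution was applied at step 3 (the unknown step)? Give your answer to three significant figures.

12.0-fold

Step 1: 3-fold → factor 3
Step 2: 200 μL + 4800 μL = 5000 μL total → factor 5000/200 = 25
Step 3: unknown factor x
Step 4: 200 μL brought to 400 μL → factor 400/200 = 2
Product of known-step factors = 150
Overall factor = 4.00 mg/mL / (2.22 μg/mL) = 1801.8
x = 1801.8 / 150 = 12.0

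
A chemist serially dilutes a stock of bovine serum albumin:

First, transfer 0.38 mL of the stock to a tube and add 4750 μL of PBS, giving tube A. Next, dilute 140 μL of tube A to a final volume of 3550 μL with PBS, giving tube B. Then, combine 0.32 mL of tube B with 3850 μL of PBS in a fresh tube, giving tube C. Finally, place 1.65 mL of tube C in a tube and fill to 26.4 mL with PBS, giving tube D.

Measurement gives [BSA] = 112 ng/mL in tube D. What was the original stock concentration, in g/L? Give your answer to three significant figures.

7.99 g/L

Step 1: 0.38 mL + 4750 μL = 5.13 mL total → factor 5.13/0.38 = 13.5
Step 2: 140 μL brought to 3550 μL → factor 3550/140 = 25.357
Step 3: 0.32 mL + 3850 μL = 4.17 mL total → factor 4.17/0.32 = 13.031
Step 4: 1.65 mL brought to 26.4 mL → factor 26.4/1.65 = 16
Overall dilution factor = 13.5 × 25.357 × 13.031 × 16 = 71374
Stock = 112 ng/mL × 71374 = 7.994 × 10^6 ng/mL = 7.99 g/L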